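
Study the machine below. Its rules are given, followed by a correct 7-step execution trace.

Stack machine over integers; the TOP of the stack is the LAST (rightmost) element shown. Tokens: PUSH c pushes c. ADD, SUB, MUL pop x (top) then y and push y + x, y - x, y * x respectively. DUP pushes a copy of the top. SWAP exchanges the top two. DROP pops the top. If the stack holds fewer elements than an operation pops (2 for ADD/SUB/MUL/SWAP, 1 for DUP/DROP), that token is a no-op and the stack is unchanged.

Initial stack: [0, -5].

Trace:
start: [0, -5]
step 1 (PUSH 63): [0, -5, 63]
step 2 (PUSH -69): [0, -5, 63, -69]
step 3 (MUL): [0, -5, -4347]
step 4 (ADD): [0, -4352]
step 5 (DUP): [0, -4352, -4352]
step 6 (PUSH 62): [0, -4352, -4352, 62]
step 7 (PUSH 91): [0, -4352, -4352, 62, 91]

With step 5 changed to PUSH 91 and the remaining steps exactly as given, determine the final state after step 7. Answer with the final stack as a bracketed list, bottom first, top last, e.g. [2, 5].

(re-executing from step 5 with the substitution; state before step 5: [0, -4352])
step 5 (PUSH 91): [0, -4352, 91]
step 6 (PUSH 62): [0, -4352, 91, 62]
step 7 (PUSH 91): [0, -4352, 91, 62, 91]

[0, -4352, 91, 62, 91]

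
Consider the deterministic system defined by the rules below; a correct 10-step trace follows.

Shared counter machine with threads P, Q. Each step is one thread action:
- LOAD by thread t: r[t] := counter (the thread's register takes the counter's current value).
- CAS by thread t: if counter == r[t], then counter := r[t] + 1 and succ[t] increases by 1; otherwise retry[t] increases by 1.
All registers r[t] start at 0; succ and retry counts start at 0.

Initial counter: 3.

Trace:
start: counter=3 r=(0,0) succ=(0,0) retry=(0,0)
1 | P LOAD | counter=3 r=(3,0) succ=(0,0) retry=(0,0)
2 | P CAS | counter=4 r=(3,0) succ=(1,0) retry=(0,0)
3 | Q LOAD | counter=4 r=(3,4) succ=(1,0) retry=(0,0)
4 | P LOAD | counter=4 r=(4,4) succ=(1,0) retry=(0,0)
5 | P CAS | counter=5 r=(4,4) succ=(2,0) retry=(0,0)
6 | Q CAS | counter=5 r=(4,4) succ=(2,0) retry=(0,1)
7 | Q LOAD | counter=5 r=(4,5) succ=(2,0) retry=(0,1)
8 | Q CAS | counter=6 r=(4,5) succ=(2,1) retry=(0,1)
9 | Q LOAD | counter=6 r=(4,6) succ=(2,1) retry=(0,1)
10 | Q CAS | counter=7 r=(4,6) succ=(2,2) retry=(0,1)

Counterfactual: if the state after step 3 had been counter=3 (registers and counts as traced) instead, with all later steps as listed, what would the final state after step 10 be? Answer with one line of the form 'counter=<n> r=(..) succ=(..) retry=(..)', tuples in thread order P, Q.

state after step 3 := counter=3 r=(3,4) succ=(1,0) retry=(0,0)
4 | P LOAD | counter=3 r=(3,4) succ=(1,0) retry=(0,0)
5 | P CAS | counter=4 r=(3,4) succ=(2,0) retry=(0,0)
6 | Q CAS | counter=5 r=(3,4) succ=(2,1) retry=(0,0)
7 | Q LOAD | counter=5 r=(3,5) succ=(2,1) retry=(0,0)
8 | Q CAS | counter=6 r=(3,5) succ=(2,2) retry=(0,0)
9 | Q LOAD | counter=6 r=(3,6) succ=(2,2) retry=(0,0)
10 | Q CAS | counter=7 r=(3,6) succ=(2,3) retry=(0,0)

counter=7 r=(3,6) succ=(2,3) retry=(0,0)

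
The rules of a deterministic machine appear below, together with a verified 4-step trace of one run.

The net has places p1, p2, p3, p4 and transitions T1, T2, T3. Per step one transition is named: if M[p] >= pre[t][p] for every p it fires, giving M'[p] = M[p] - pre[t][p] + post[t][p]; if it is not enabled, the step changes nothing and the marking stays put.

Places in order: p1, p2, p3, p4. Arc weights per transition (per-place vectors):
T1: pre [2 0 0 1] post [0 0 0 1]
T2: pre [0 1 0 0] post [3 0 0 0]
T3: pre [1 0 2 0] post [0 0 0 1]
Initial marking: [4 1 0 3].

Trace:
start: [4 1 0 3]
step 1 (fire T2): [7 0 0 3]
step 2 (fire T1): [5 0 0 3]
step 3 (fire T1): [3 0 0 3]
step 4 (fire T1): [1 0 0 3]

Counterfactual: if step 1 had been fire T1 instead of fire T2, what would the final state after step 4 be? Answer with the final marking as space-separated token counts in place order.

(re-executing from step 1 with the substitution; state before step 1: [4 1 0 3])
step 1 (fire T1): [2 1 0 3]
step 2 (fire T1): [0 1 0 3]
step 3 (fire T1): [0 1 0 3]
step 4 (fire T1): [0 1 0 3]

0 1 0 3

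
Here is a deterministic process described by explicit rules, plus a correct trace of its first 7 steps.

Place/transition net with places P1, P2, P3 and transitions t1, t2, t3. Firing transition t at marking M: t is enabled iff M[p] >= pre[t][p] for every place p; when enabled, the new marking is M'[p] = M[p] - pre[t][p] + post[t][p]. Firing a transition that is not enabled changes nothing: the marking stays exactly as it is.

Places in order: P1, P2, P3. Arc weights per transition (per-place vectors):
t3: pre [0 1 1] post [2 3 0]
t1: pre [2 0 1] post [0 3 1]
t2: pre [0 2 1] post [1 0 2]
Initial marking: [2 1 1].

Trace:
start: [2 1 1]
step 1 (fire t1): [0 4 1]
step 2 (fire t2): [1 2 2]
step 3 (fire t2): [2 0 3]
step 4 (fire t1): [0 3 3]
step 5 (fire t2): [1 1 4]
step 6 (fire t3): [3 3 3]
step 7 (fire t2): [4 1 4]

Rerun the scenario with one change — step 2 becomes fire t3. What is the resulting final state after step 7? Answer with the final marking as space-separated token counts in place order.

(re-executing from step 2 with the substitution; state before step 2: [0 4 1])
step 2 (fire t3): [2 6 0]
step 3 (fire t2): [2 6 0]
step 4 (fire t1): [2 6 0]
step 5 (fire t2): [2 6 0]
step 6 (fire t3): [2 6 0]
step 7 (fire t2): [2 6 0]

2 6 0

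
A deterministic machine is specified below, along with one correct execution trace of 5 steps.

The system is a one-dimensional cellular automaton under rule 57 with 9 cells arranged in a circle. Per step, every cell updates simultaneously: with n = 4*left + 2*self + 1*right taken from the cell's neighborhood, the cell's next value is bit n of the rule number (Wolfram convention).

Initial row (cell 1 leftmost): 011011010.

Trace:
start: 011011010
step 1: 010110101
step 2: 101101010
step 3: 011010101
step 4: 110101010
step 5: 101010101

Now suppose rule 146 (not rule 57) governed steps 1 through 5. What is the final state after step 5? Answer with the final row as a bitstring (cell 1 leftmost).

(re-executing steps 1..5 under rule 146; state before step 1: 011011010)
step 1: 100000001
step 2: 010000010
step 3: 101000101
step 4: 000101000
step 5: 001000100

001000100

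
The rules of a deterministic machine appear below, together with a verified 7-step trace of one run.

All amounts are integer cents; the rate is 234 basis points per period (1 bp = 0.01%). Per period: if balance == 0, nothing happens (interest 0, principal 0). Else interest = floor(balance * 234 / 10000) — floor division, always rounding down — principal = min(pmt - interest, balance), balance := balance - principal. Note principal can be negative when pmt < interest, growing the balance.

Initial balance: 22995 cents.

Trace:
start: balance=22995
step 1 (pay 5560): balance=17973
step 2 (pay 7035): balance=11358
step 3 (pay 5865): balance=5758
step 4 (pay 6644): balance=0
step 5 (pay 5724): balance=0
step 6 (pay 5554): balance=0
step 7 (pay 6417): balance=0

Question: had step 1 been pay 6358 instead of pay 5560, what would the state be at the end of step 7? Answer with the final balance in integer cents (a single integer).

(re-executing from step 1 with the substitution; state before step 1: balance=22995)
step 1 (pay 6358): balance=17175
step 2 (pay 7035): balance=10541
step 3 (pay 5865): balance=4922
step 4 (pay 6644): balance=0
step 5 (pay 5724): balance=0
step 6 (pay 5554): balance=0
step 7 (pay 6417): balance=0

0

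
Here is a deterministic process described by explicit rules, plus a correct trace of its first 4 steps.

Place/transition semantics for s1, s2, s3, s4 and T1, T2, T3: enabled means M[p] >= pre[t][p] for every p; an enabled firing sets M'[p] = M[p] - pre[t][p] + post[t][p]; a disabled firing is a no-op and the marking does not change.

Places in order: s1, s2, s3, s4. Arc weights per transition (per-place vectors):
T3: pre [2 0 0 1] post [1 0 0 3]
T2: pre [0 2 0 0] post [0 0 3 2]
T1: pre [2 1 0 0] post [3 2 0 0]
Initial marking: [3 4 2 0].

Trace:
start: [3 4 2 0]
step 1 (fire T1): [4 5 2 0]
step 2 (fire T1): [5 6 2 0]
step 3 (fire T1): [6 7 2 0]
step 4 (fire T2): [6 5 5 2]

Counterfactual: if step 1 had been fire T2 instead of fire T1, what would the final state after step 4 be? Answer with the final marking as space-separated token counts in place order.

(re-executing from step 1 with the substitution; state before step 1: [3 4 2 0])
step 1 (fire T2): [3 2 5 2]
step 2 (fire T1): [4 3 5 2]
step 3 (fire T1): [5 4 5 2]
step 4 (fire T2): [5 2 8 4]

5 2 8 4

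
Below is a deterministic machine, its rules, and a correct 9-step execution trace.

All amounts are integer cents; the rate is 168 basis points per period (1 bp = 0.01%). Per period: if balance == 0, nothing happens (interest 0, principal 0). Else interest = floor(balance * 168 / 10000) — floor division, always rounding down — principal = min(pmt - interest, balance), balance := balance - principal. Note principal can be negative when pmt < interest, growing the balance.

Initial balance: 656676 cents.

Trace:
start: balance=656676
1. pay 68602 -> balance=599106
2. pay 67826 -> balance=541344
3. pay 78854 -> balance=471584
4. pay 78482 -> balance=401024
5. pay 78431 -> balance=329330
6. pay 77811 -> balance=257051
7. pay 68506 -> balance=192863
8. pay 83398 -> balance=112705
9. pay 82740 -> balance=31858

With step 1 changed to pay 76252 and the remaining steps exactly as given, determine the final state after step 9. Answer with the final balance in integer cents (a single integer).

23118

(re-executing from step 1 with the substitution; state before step 1: balance=656676)
1. pay 76252 -> balance=591456
2. pay 67826 -> balance=533566
3. pay 78854 -> balance=463675
4. pay 78482 -> balance=392982
5. pay 78431 -> balance=321153
6. pay 77811 -> balance=248737
7. pay 68506 -> balance=184409
8. pay 83398 -> balance=104109
9. pay 82740 -> balance=23118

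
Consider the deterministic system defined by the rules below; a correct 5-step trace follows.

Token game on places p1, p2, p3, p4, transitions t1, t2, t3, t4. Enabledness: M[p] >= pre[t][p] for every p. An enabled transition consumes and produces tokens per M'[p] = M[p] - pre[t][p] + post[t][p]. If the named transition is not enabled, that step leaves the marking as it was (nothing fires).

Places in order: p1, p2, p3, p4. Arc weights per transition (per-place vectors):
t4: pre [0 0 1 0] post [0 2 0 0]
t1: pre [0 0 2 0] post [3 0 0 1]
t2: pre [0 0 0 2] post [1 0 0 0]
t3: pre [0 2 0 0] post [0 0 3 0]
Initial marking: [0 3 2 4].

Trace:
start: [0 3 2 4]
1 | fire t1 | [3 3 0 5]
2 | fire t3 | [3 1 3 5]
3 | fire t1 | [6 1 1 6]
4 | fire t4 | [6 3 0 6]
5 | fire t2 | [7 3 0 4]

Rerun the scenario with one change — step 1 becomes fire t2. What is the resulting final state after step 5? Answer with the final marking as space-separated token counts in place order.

5 3 2 1

(re-executing from step 1 with the substitution; state before step 1: [0 3 2 4])
1 | fire t2 | [1 3 2 2]
2 | fire t3 | [1 1 5 2]
3 | fire t1 | [4 1 3 3]
4 | fire t4 | [4 3 2 3]
5 | fire t2 | [5 3 2 1]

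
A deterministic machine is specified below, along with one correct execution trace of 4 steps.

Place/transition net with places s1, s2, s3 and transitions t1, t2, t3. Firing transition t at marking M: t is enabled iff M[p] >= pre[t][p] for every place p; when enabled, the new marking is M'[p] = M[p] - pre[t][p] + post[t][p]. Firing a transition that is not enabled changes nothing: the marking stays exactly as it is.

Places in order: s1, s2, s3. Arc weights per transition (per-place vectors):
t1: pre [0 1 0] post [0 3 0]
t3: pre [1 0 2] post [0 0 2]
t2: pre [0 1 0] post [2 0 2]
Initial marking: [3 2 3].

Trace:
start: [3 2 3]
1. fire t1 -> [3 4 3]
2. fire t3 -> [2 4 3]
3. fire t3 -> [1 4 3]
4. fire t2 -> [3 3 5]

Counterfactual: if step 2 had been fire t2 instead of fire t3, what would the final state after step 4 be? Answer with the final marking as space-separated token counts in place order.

(re-executing from step 2 with the substitution; state before step 2: [3 4 3])
2. fire t2 -> [5 3 5]
3. fire t3 -> [4 3 5]
4. fire t2 -> [6 2 7]

6 2 7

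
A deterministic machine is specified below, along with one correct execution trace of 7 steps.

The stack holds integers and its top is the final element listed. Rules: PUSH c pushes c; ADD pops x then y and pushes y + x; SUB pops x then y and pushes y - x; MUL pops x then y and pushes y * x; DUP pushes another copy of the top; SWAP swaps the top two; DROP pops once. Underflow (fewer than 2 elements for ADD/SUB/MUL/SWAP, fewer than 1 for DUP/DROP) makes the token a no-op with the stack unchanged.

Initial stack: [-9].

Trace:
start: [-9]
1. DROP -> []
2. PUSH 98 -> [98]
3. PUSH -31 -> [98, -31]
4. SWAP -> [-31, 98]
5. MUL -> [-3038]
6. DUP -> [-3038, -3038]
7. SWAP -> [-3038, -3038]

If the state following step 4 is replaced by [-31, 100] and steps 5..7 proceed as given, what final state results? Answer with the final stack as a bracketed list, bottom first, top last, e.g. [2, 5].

state after step 4 := [-31, 100]
5. MUL -> [-3100]
6. DUP -> [-3100, -3100]
7. SWAP -> [-3100, -3100]

[-3100, -3100]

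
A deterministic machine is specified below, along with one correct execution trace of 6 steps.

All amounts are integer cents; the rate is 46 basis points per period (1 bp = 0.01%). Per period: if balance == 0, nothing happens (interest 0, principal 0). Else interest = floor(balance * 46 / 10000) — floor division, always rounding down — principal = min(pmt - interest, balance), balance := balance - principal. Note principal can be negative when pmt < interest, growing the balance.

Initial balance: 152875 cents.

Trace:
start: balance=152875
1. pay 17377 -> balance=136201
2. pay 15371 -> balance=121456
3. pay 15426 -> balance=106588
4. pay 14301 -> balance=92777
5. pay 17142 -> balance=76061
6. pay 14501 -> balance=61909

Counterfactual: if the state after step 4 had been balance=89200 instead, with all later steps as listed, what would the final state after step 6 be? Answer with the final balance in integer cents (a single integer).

state after step 4 := balance=89200
5. pay 17142 -> balance=72468
6. pay 14501 -> balance=58300

58300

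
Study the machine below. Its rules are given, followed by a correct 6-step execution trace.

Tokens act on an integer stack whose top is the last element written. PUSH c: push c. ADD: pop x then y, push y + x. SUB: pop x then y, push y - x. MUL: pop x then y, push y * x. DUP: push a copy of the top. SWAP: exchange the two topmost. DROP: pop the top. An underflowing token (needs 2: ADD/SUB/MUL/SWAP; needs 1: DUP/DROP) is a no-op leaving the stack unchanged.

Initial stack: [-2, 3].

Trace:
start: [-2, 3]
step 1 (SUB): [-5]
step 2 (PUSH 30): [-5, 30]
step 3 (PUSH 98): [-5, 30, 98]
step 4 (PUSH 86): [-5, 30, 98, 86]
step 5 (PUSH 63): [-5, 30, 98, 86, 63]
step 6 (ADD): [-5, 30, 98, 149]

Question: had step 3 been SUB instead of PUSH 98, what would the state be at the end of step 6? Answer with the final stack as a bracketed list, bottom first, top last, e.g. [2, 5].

[-35, 149]

(re-executing from step 3 with the substitution; state before step 3: [-5, 30])
step 3 (SUB): [-35]
step 4 (PUSH 86): [-35, 86]
step 5 (PUSH 63): [-35, 86, 63]
step 6 (ADD): [-35, 149]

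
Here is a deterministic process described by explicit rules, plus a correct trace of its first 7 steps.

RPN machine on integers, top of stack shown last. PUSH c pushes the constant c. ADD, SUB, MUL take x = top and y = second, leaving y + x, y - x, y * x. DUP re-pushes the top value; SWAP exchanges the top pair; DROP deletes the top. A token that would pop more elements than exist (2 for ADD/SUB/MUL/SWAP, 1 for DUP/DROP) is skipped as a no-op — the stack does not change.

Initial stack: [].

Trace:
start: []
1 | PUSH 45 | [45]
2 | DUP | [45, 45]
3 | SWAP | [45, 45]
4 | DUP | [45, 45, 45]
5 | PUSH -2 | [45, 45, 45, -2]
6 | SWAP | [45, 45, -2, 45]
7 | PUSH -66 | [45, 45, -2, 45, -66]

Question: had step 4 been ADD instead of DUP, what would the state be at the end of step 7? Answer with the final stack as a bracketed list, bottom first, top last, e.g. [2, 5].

(re-executing from step 4 with the substitution; state before step 4: [45, 45])
4 | ADD | [90]
5 | PUSH -2 | [90, -2]
6 | SWAP | [-2, 90]
7 | PUSH -66 | [-2, 90, -66]

[-2, 90, -66]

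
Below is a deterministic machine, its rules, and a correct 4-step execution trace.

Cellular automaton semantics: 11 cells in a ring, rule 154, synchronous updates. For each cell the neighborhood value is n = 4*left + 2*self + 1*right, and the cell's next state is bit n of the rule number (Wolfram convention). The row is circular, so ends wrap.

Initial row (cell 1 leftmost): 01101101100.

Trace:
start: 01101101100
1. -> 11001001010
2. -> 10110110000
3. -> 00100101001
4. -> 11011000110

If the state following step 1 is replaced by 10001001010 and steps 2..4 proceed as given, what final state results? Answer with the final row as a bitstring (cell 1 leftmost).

state after step 1 := 10001001010
2. -> 01010110000
3. -> 10000101000
4. -> 01001000101

01001000101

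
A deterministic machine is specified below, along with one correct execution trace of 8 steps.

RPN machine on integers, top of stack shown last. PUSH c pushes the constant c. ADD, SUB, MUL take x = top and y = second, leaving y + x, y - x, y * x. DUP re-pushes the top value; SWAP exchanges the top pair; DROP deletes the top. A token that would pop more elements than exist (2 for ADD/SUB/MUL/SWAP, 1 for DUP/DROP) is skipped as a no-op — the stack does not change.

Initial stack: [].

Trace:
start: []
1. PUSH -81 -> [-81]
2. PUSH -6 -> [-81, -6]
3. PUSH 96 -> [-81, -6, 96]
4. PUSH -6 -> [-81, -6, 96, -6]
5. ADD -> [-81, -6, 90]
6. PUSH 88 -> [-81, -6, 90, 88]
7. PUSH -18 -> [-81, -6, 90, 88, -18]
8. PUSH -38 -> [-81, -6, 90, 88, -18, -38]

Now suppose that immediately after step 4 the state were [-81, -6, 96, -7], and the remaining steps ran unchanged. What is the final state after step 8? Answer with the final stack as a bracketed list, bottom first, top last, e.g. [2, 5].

[-81, -6, 89, 88, -18, -38]

state after step 4 := [-81, -6, 96, -7]
5. ADD -> [-81, -6, 89]
6. PUSH 88 -> [-81, -6, 89, 88]
7. PUSH -18 -> [-81, -6, 89, 88, -18]
8. PUSH -38 -> [-81, -6, 89, 88, -18, -38]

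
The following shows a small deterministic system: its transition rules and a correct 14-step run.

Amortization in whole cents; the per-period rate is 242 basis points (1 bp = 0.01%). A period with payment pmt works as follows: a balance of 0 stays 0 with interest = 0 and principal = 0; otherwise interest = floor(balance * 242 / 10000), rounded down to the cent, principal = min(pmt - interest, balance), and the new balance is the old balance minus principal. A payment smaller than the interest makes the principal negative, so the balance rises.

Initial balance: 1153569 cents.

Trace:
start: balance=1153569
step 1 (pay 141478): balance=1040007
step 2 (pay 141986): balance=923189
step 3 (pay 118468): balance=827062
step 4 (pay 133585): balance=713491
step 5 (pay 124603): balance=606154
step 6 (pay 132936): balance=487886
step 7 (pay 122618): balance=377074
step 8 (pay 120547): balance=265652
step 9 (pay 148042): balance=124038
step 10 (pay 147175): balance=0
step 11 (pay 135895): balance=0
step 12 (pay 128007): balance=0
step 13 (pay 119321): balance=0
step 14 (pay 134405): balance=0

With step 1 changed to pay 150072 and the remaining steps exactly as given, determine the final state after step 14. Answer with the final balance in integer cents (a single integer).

(re-executing from step 1 with the substitution; state before step 1: balance=1153569)
step 1 (pay 150072): balance=1031413
step 2 (pay 141986): balance=914387
step 3 (pay 118468): balance=818047
step 4 (pay 133585): balance=704258
step 5 (pay 124603): balance=596698
step 6 (pay 132936): balance=478202
step 7 (pay 122618): balance=367156
step 8 (pay 120547): balance=255494
step 9 (pay 148042): balance=113634
step 10 (pay 147175): balance=0
step 11 (pay 135895): balance=0
step 12 (pay 128007): balance=0
step 13 (pay 119321): balance=0
step 14 (pay 134405): balance=0

0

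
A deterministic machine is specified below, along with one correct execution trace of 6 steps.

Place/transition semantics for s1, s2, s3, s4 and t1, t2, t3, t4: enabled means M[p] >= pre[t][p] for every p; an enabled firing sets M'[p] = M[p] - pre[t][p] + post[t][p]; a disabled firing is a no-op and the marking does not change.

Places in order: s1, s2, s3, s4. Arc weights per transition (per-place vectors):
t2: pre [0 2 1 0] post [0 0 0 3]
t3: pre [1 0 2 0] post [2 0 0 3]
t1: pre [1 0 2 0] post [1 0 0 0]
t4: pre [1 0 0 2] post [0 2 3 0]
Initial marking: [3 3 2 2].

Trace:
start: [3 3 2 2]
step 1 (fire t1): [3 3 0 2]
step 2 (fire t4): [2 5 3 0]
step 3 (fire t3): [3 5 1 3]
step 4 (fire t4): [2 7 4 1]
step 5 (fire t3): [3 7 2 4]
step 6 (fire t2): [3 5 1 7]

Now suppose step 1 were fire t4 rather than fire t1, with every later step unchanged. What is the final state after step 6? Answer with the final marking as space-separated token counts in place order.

3 5 3 7

(re-executing from step 1 with the substitution; state before step 1: [3 3 2 2])
step 1 (fire t4): [2 5 5 0]
step 2 (fire t4): [2 5 5 0]
step 3 (fire t3): [3 5 3 3]
step 4 (fire t4): [2 7 6 1]
step 5 (fire t3): [3 7 4 4]
step 6 (fire t2): [3 5 3 7]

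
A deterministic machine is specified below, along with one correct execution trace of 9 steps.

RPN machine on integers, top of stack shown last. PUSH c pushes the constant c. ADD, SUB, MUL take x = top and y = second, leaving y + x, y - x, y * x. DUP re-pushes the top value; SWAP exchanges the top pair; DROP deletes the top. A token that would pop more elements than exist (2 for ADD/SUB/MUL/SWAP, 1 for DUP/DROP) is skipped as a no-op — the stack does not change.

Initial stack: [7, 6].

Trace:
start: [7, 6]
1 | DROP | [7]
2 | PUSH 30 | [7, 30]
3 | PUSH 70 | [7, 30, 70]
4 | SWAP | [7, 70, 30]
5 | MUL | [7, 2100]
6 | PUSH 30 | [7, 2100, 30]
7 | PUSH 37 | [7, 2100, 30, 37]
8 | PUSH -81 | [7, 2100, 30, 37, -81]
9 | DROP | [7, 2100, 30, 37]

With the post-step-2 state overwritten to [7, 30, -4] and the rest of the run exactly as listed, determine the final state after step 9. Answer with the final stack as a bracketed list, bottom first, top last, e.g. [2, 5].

state after step 2 := [7, 30, -4]
3 | PUSH 70 | [7, 30, -4, 70]
4 | SWAP | [7, 30, 70, -4]
5 | MUL | [7, 30, -280]
6 | PUSH 30 | [7, 30, -280, 30]
7 | PUSH 37 | [7, 30, -280, 30, 37]
8 | PUSH -81 | [7, 30, -280, 30, 37, -81]
9 | DROP | [7, 30, -280, 30, 37]

[7, 30, -280, 30, 37]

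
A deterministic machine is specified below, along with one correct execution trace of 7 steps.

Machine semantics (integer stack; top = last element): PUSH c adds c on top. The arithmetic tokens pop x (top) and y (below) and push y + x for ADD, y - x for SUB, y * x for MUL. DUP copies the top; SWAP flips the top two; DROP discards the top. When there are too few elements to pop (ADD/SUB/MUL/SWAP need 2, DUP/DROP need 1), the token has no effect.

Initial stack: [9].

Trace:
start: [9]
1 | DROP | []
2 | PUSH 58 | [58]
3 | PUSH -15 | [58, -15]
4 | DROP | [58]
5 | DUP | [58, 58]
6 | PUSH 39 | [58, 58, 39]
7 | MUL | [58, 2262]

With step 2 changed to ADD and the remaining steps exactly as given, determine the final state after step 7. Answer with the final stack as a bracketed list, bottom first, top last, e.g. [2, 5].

[39]

(re-executing from step 2 with the substitution; state before step 2: [])
2 | ADD | []
3 | PUSH -15 | [-15]
4 | DROP | []
5 | DUP | []
6 | PUSH 39 | [39]
7 | MUL | [39]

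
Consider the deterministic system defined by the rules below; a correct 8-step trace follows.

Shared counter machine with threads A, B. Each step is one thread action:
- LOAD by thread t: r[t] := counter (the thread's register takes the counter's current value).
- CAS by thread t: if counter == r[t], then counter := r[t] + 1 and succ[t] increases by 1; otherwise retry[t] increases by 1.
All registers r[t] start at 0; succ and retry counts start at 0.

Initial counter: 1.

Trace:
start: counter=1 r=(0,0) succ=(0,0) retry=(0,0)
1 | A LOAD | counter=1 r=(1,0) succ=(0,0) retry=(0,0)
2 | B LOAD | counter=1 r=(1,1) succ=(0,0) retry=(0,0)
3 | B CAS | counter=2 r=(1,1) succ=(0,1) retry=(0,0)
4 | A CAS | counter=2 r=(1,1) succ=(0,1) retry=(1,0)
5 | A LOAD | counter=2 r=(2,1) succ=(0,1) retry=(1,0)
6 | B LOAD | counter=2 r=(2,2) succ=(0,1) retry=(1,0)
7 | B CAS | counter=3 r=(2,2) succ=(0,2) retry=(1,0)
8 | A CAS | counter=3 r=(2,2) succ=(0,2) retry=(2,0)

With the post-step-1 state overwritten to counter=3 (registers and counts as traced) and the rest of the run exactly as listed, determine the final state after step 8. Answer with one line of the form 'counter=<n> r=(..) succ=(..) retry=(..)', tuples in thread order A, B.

state after step 1 := counter=3 r=(1,0) succ=(0,0) retry=(0,0)
2 | B LOAD | counter=3 r=(1,3) succ=(0,0) retry=(0,0)
3 | B CAS | counter=4 r=(1,3) succ=(0,1) retry=(0,0)
4 | A CAS | counter=4 r=(1,3) succ=(0,1) retry=(1,0)
5 | A LOAD | counter=4 r=(4,3) succ=(0,1) retry=(1,0)
6 | B LOAD | counter=4 r=(4,4) succ=(0,1) retry=(1,0)
7 | B CAS | counter=5 r=(4,4) succ=(0,2) retry=(1,0)
8 | A CAS | counter=5 r=(4,4) succ=(0,2) retry=(2,0)

counter=5 r=(4,4) succ=(0,2) retry=(2,0)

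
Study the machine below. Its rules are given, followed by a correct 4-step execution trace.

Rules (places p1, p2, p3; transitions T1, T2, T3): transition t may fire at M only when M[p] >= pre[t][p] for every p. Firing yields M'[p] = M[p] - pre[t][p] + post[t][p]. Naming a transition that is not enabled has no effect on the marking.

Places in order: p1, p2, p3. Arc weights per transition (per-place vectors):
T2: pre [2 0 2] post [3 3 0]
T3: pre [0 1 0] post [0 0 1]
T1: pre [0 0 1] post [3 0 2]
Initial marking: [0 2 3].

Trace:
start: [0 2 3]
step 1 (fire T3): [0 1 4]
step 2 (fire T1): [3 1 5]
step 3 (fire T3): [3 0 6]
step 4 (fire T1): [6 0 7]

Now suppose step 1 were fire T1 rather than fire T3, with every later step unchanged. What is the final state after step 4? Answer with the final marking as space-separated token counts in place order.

(re-executing from step 1 with the substitution; state before step 1: [0 2 3])
step 1 (fire T1): [3 2 4]
step 2 (fire T1): [6 2 5]
step 3 (fire T3): [6 1 6]
step 4 (fire T1): [9 1 7]

9 1 7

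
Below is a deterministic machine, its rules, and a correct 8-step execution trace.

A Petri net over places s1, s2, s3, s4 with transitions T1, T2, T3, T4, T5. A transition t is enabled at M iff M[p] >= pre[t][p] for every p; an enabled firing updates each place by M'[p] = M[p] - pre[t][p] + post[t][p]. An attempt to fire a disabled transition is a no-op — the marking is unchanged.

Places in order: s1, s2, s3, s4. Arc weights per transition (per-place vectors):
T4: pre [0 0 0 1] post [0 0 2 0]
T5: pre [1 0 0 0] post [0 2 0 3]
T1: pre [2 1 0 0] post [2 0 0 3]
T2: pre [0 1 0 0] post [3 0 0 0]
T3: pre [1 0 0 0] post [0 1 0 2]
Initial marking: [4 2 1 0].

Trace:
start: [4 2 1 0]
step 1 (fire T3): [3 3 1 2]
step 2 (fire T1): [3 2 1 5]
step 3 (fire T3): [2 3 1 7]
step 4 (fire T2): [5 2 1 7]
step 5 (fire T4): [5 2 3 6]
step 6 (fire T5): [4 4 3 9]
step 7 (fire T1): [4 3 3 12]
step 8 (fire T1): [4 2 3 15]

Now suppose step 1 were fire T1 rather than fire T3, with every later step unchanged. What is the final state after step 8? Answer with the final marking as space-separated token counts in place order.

(re-executing from step 1 with the substitution; state before step 1: [4 2 1 0])
step 1 (fire T1): [4 1 1 3]
step 2 (fire T1): [4 0 1 6]
step 3 (fire T3): [3 1 1 8]
step 4 (fire T2): [6 0 1 8]
step 5 (fire T4): [6 0 3 7]
step 6 (fire T5): [5 2 3 10]
step 7 (fire T1): [5 1 3 13]
step 8 (fire T1): [5 0 3 16]

5 0 3 16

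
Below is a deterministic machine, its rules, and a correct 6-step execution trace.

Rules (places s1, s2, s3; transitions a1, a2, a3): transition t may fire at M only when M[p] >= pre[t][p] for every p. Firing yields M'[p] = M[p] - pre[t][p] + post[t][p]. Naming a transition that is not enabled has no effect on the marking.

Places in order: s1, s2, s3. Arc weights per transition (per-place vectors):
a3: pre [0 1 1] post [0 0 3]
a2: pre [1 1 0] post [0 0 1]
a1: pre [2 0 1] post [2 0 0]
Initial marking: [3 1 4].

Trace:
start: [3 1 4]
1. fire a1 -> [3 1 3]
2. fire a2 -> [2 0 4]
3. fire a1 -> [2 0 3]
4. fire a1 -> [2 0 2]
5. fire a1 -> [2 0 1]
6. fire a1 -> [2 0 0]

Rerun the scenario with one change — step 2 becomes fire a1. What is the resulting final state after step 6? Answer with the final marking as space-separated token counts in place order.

3 1 0

(re-executing from step 2 with the substitution; state before step 2: [3 1 3])
2. fire a1 -> [3 1 2]
3. fire a1 -> [3 1 1]
4. fire a1 -> [3 1 0]
5. fire a1 -> [3 1 0]
6. fire a1 -> [3 1 0]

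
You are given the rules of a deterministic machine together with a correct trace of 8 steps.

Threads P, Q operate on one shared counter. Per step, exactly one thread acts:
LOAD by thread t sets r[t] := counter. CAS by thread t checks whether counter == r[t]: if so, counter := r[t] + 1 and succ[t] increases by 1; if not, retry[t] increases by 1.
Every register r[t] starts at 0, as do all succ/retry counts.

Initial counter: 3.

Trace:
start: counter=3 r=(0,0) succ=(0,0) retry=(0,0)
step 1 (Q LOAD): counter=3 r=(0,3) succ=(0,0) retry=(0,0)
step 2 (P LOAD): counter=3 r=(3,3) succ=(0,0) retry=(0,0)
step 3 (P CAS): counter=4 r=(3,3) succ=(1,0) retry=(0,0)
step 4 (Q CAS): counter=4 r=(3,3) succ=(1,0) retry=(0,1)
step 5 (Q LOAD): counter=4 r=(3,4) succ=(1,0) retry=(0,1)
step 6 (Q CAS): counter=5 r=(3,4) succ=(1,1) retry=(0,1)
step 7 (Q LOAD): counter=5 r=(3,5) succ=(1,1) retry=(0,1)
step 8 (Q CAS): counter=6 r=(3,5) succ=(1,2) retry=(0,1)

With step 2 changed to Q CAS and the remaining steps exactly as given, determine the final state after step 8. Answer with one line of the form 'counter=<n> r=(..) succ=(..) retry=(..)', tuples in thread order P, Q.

counter=6 r=(0,5) succ=(0,3) retry=(1,1)

(re-executing from step 2 with the substitution; state before step 2: counter=3 r=(0,3) succ=(0,0) retry=(0,0))
step 2 (Q CAS): counter=4 r=(0,3) succ=(0,1) retry=(0,0)
step 3 (P CAS): counter=4 r=(0,3) succ=(0,1) retry=(1,0)
step 4 (Q CAS): counter=4 r=(0,3) succ=(0,1) retry=(1,1)
step 5 (Q LOAD): counter=4 r=(0,4) succ=(0,1) retry=(1,1)
step 6 (Q CAS): counter=5 r=(0,4) succ=(0,2) retry=(1,1)
step 7 (Q LOAD): counter=5 r=(0,5) succ=(0,2) retry=(1,1)
step 8 (Q CAS): counter=6 r=(0,5) succ=(0,3) retry=(1,1)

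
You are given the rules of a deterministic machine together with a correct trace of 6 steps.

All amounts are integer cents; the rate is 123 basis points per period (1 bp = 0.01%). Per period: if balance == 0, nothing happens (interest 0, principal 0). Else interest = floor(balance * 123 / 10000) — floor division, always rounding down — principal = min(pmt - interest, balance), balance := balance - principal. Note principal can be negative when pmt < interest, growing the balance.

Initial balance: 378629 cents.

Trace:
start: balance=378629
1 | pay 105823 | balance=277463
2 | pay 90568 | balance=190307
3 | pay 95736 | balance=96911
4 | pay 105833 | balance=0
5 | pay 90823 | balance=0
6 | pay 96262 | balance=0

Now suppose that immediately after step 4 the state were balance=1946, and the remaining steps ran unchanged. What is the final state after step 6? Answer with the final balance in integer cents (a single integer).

state after step 4 := balance=1946
5 | pay 90823 | balance=0
6 | pay 96262 | balance=0

0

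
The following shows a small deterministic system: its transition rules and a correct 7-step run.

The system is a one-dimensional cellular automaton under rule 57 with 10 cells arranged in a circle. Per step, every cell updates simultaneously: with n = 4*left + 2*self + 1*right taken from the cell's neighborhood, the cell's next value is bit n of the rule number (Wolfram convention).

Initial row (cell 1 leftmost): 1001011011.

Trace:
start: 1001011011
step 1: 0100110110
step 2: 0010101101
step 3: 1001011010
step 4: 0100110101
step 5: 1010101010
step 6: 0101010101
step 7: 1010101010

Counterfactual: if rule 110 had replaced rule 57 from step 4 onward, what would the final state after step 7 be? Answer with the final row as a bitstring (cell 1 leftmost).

(re-executing steps 4..7 under rule 110; state before step 4: 1001011010)
step 4: 1011111111
step 5: 1110000000
step 6: 1010000001
step 7: 1110000011

1110000011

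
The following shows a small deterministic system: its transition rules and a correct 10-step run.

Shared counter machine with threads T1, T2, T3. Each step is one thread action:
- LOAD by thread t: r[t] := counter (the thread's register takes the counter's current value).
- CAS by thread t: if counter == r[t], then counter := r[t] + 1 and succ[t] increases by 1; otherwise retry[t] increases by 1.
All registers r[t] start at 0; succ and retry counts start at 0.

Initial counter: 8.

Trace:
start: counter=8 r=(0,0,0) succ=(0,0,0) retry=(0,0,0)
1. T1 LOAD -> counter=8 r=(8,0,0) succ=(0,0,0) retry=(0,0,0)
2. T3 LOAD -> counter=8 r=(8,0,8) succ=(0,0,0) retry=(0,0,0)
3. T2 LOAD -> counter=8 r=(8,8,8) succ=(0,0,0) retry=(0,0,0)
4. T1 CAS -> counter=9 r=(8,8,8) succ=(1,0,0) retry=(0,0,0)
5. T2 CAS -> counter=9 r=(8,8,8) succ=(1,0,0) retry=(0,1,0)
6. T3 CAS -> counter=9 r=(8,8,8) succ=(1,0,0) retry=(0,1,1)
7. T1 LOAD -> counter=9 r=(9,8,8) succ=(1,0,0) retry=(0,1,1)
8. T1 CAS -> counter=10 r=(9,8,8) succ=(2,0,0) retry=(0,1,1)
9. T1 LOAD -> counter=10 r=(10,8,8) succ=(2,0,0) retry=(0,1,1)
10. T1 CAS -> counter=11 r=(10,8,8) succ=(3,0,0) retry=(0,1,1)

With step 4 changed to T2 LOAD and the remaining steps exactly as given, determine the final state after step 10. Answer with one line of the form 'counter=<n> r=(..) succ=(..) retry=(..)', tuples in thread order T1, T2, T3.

counter=11 r=(10,8,8) succ=(2,1,0) retry=(0,0,1)

(re-executing from step 4 with the substitution; state before step 4: counter=8 r=(8,8,8) succ=(0,0,0) retry=(0,0,0))
4. T2 LOAD -> counter=8 r=(8,8,8) succ=(0,0,0) retry=(0,0,0)
5. T2 CAS -> counter=9 r=(8,8,8) succ=(0,1,0) retry=(0,0,0)
6. T3 CAS -> counter=9 r=(8,8,8) succ=(0,1,0) retry=(0,0,1)
7. T1 LOAD -> counter=9 r=(9,8,8) succ=(0,1,0) retry=(0,0,1)
8. T1 CAS -> counter=10 r=(9,8,8) succ=(1,1,0) retry=(0,0,1)
9. T1 LOAD -> counter=10 r=(10,8,8) succ=(1,1,0) retry=(0,0,1)
10. T1 CAS -> counter=11 r=(10,8,8) succ=(2,1,0) retry=(0,0,1)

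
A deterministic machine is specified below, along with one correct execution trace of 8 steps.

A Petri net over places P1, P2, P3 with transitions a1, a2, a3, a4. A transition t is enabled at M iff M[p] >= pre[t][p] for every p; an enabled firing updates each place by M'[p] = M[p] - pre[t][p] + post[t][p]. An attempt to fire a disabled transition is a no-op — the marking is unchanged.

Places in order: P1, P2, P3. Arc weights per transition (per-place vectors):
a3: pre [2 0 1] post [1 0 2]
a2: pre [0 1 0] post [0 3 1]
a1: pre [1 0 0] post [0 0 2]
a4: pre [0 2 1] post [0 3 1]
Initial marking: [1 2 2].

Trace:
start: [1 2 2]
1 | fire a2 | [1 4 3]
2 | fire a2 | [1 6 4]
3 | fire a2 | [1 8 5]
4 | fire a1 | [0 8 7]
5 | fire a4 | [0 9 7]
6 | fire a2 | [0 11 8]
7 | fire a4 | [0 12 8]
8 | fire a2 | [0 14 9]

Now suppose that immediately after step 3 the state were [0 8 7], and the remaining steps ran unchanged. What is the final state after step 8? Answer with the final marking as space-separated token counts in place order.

0 14 9

state after step 3 := [0 8 7]
4 | fire a1 | [0 8 7]
5 | fire a4 | [0 9 7]
6 | fire a2 | [0 11 8]
7 | fire a4 | [0 12 8]
8 | fire a2 | [0 14 9]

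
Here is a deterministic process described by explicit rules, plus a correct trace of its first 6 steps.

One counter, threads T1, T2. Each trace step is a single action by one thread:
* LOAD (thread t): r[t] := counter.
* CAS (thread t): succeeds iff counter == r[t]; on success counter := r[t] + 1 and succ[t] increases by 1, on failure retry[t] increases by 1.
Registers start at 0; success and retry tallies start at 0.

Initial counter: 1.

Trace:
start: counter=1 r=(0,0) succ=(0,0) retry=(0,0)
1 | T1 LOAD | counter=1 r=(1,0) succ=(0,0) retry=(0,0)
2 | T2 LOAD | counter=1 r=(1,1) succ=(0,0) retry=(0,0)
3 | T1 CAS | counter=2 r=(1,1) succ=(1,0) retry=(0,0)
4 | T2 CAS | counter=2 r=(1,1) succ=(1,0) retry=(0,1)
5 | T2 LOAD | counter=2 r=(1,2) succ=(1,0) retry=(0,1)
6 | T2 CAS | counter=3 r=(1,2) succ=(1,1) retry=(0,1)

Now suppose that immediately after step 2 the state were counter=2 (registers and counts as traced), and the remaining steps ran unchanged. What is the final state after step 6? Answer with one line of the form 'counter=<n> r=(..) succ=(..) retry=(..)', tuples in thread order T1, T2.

counter=3 r=(1,2) succ=(0,1) retry=(1,1)

state after step 2 := counter=2 r=(1,1) succ=(0,0) retry=(0,0)
3 | T1 CAS | counter=2 r=(1,1) succ=(0,0) retry=(1,0)
4 | T2 CAS | counter=2 r=(1,1) succ=(0,0) retry=(1,1)
5 | T2 LOAD | counter=2 r=(1,2) succ=(0,0) retry=(1,1)
6 | T2 CAS | counter=3 r=(1,2) succ=(0,1) retry=(1,1)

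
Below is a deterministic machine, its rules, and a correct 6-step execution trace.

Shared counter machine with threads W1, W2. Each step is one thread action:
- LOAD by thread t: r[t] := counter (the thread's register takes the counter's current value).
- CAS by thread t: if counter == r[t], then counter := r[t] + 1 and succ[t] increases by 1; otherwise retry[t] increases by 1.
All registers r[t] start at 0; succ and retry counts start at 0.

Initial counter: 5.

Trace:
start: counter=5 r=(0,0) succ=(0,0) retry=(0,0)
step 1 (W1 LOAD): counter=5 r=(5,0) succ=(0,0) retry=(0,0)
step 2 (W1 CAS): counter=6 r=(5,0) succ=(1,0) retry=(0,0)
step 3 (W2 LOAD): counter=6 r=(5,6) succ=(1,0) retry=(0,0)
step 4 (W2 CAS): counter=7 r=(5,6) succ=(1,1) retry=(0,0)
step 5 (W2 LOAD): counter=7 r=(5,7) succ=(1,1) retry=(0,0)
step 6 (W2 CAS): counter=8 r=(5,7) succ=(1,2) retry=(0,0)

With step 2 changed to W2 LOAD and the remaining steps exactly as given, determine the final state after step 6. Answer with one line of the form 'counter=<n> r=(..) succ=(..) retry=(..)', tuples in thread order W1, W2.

counter=7 r=(5,6) succ=(0,2) retry=(0,0)

(re-executing from step 2 with the substitution; state before step 2: counter=5 r=(5,0) succ=(0,0) retry=(0,0))
step 2 (W2 LOAD): counter=5 r=(5,5) succ=(0,0) retry=(0,0)
step 3 (W2 LOAD): counter=5 r=(5,5) succ=(0,0) retry=(0,0)
step 4 (W2 CAS): counter=6 r=(5,5) succ=(0,1) retry=(0,0)
step 5 (W2 LOAD): counter=6 r=(5,6) succ=(0,1) retry=(0,0)
step 6 (W2 CAS): counter=7 r=(5,6) succ=(0,2) retry=(0,0)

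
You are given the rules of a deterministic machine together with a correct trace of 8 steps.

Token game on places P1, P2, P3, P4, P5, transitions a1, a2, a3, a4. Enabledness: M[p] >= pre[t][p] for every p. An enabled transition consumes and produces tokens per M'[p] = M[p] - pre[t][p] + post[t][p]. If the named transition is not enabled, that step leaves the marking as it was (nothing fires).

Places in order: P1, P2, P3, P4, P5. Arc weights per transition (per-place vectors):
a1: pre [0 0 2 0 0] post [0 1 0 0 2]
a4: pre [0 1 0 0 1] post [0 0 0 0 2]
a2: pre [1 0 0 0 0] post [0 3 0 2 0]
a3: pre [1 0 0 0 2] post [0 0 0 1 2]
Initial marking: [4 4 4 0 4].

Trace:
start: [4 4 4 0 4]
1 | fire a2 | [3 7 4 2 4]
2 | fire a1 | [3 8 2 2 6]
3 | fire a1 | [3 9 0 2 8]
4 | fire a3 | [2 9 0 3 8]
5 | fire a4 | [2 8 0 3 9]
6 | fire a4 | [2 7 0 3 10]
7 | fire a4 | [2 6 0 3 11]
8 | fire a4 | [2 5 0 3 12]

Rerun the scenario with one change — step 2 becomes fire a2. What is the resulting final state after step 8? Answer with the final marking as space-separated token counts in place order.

(re-executing from step 2 with the substitution; state before step 2: [3 7 4 2 4])
2 | fire a2 | [2 10 4 4 4]
3 | fire a1 | [2 11 2 4 6]
4 | fire a3 | [1 11 2 5 6]
5 | fire a4 | [1 10 2 5 7]
6 | fire a4 | [1 9 2 5 8]
7 | fire a4 | [1 8 2 5 9]
8 | fire a4 | [1 7 2 5 10]

1 7 2 5 10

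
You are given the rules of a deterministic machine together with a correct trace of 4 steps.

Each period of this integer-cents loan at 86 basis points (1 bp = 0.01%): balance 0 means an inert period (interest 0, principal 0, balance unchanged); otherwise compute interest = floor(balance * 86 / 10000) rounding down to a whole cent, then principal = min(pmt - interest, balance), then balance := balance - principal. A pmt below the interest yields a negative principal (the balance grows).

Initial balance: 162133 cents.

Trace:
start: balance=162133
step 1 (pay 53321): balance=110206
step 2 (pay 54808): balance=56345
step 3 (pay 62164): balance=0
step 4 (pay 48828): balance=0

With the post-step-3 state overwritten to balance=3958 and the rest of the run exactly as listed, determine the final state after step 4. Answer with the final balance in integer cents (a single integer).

state after step 3 := balance=3958
step 4 (pay 48828): balance=0

0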